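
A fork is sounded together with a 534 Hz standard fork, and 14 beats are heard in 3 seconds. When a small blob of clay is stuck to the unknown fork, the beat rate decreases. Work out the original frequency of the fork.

Beat frequency = 14/3 = 4.6667 Hz.
|f − 534| = 4.6667, so the fork was at either 529.3333 Hz or 538.6667 Hz.
Adding mass to a fork lowers its frequency; the adjustment lowers the fork's frequency.
The beat rate fell, so the adjustment moved the fork toward 534 Hz — it must have started above the reference.

538.6667 Hz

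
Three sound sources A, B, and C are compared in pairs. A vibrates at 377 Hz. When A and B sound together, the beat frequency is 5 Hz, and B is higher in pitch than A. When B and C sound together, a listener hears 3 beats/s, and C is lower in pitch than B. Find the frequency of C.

379 Hz

B is above A, so f_B = 377 + 5 = 382 Hz.
C is below B, so f_C = 382 − 3 = 379 Hz.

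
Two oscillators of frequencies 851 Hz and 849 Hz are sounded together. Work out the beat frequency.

2 Hz

f_beat = |f₁ − f₂|.
|851 − 849| = 2 Hz.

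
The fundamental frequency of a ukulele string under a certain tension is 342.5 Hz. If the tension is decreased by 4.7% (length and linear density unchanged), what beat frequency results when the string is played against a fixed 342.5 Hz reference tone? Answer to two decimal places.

8.15 Hz

For a string, f ∝ √T, so the new frequency is 342.5·√0.953 = 334.3544 Hz.
f_beat = |334.3544 − 342.5| = 8.15 Hz.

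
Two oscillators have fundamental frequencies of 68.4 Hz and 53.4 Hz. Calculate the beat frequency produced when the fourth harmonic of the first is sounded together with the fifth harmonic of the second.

Fourth harmonic of the first: 4·68.4 = 273.6 Hz.
Fifth harmonic of the second: 5·53.4 = 267.0 Hz.
f_beat = |273.6 − 267.0| = 6.6 Hz.

6.6 Hz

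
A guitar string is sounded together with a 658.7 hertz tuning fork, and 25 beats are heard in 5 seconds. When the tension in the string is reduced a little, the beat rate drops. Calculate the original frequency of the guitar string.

Beat frequency = 25/5 = 5 Hz.
|f − 658.7| = 5, so the guitar string was at either 653.7 Hz or 663.7 Hz.
Lower tension means lower frequency; the adjustment lowers the guitar string's frequency.
The beat rate fell, so the adjustment moved the guitar string toward 658.7 Hz — it must have started above the reference.

663.7 Hz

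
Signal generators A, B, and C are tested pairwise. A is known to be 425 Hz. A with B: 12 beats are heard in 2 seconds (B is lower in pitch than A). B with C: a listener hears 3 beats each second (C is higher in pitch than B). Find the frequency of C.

422 Hz

A–B: Beat frequency = 12/2 = 6 Hz.
B is below A, so f_B = 425 − 6 = 419 Hz.
C is above B, so f_C = 419 + 3 = 422 Hz.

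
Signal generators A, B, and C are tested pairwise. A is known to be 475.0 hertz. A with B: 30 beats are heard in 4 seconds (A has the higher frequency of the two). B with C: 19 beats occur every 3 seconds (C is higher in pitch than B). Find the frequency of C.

A–B: Beat frequency = 30/4 = 7.5 Hz.
B is below A, so f_B = 475.0 − 7.5 = 467.5 Hz.
B–C: Beat frequency = 19/3 = 6.3333 Hz.
C is above B, so f_C = 467.5 + 6.3333 = 473.8333 Hz.

473.8333 Hz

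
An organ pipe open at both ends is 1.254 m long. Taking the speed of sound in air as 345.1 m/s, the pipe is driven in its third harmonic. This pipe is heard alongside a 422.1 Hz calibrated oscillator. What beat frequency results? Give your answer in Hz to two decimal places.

Open pipe: f_n = n·v/(2L) = 3·345.1/(2·1.254) = 412.7990 Hz.
f_beat = |412.7990 − 422.1| = 9.30 Hz.

9.30 Hz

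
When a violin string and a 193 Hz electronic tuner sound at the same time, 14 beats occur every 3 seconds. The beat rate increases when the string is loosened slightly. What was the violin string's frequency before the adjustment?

188.3333 Hz

Beat frequency = 14/3 = 4.6667 Hz.
|f − 193| = 4.6667, so the violin string was at either 188.3333 Hz or 197.6667 Hz.
Reducing tension lowers a string's frequency; the adjustment lowers the violin string's frequency.
The beat rate rose, so the adjustment moved the violin string further from 193 Hz — it was already below the reference.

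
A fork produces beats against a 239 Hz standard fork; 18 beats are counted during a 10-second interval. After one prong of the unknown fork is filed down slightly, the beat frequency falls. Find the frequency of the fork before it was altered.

Beat frequency = 18/10 = 1.8 Hz.
|f − 239| = 1.8, so the fork was at either 237.2 Hz or 240.8 Hz.
Filing a prong removes mass and raises the fork's frequency; the adjustment raises the fork's frequency.
The beat rate fell, so the adjustment moved the fork toward 239 Hz — it must have started below the reference.

237.2 Hz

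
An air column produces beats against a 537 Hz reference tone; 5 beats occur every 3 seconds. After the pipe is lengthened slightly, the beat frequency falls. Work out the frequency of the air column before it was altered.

Beat frequency = 5/3 = 1.6667 Hz.
|f − 537| = 1.6667, so the air column was at either 535.3333 Hz or 538.6667 Hz.
A longer pipe has a lower fundamental; the adjustment lowers the air column's frequency.
The beat rate fell, so the adjustment moved the air column toward 537 Hz — it must have started above the reference.

538.6667 Hz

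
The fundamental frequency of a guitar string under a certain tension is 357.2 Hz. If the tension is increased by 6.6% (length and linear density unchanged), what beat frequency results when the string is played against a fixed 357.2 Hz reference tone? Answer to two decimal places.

For a string, f ∝ √T, so the new frequency is 357.2·√1.066 = 368.7993 Hz.
f_beat = |368.7993 − 357.2| = 11.60 Hz.

11.60 Hz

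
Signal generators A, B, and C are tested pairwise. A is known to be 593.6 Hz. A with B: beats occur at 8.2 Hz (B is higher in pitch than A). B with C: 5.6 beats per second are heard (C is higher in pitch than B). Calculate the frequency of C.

607.4 Hz

B is above A, so f_B = 593.6 + 8.2 = 601.8 Hz.
C is above B, so f_C = 601.8 + 5.6 = 607.4 Hz.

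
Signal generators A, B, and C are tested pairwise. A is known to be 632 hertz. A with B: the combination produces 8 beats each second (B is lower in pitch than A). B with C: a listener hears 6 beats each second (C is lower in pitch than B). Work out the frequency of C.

618 Hz

B is below A, so f_B = 632 − 8 = 624 Hz.
C is below B, so f_C = 624 − 6 = 618 Hz.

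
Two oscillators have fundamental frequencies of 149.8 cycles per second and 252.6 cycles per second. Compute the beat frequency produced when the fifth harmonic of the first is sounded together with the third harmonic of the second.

Fifth harmonic of the first: 5·149.8 = 749.0 Hz.
Third harmonic of the second: 3·252.6 = 757.8 Hz.
f_beat = |749.0 − 757.8| = 8.8 Hz.

8.8 Hz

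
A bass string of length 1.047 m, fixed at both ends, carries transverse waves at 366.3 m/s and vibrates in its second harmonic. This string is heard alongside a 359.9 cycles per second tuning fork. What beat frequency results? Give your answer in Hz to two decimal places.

For a string fixed at both ends, f_n = n·v/(2L) = 2·366.3/(2·1.047) = 349.8567 Hz.
f_beat = |349.8567 − 359.9| = 10.04 Hz.

10.04 Hz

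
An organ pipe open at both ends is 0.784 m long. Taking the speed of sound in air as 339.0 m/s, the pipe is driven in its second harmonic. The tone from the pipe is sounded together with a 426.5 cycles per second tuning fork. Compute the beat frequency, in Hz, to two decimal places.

Open pipe: f_n = n·v/(2L) = 2·339.0/(2·0.784) = 432.3980 Hz.
f_beat = |432.3980 − 426.5| = 5.90 Hz.

5.90 Hz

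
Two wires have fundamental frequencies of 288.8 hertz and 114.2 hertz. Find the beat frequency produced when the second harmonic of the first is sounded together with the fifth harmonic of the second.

Second harmonic of the first: 2·288.8 = 577.6 Hz.
Fifth harmonic of the second: 5·114.2 = 571.0 Hz.
f_beat = |577.6 − 571.0| = 6.6 Hz.

6.6 Hz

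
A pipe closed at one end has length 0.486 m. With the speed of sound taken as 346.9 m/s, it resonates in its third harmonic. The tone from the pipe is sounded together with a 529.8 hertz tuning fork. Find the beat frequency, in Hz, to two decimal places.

Closed pipe (odd harmonics): f_n = n·v/(4L) = 3·346.9/(4·0.486) = 535.3395 Hz.
f_beat = |535.3395 − 529.8| = 5.54 Hz.

5.54 Hz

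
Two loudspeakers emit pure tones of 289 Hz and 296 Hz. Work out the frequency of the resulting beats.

Beats arise from superposition of two nearby frequencies; the beat rate is |f₁ − f₂|.
|289 − 296| = 7 Hz.

7 Hz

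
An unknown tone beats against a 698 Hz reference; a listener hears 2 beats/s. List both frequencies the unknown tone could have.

696 Hz or 700 Hz

|f − 698| = 2, so f = 698 ± 2.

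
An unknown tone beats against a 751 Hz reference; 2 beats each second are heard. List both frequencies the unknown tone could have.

749 Hz or 753 Hz

|f − 751| = 2, so f = 751 ± 2.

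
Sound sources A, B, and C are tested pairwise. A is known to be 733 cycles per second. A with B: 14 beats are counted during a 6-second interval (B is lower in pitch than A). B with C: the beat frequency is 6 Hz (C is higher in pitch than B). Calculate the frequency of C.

A–B: Beat frequency = 14/6 = 2.3333 Hz.
B is below A, so f_B = 733 − 2.3333 = 730.6667 Hz.
C is above B, so f_C = 730.6667 + 6 = 736.6667 Hz.

736.6667 Hz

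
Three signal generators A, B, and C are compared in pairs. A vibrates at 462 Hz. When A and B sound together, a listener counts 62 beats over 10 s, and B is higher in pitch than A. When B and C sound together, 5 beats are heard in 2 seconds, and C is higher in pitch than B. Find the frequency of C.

470.7 Hz

A–B: Beat frequency = 62/10 = 6.2 Hz.
B is above A, so f_B = 462 + 6.2 = 468.2 Hz.
B–C: Beat frequency = 5/2 = 2.5 Hz.
C is above B, so f_C = 468.2 + 2.5 = 470.7 Hz.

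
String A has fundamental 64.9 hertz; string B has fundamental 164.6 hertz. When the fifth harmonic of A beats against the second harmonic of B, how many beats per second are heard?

Fifth harmonic of the first: 5·64.9 = 324.5 Hz.
Second harmonic of the second: 2·164.6 = 329.2 Hz.
f_beat = |324.5 − 329.2| = 4.7 Hz.

4.7 Hz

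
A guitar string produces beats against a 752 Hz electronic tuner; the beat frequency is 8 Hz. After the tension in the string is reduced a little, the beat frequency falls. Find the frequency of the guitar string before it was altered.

760 Hz

|f − 752| = 8, so the guitar string was at either 744 Hz or 760 Hz.
Lower tension means lower frequency; the adjustment lowers the guitar string's frequency.
The beat rate fell, so the adjustment moved the guitar string toward 752 Hz — it must have started above the reference.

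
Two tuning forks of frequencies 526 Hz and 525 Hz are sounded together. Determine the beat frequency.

1 Hz

The beat frequency equals the magnitude of the frequency difference.
|526 − 525| = 1 Hz.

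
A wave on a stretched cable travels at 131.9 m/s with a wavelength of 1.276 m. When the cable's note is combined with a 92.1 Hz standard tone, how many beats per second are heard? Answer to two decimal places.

Source frequency f = v/λ = 131.9/1.276 = 103.3699 Hz.
f_beat = |103.3699 − 92.1| = 11.27 Hz.

11.27 Hz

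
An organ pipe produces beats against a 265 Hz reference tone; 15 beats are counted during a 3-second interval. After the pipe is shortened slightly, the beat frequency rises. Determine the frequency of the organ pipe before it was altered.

270 Hz

Beat frequency = 15/3 = 5 Hz.
|f − 265| = 5, so the organ pipe was at either 260 Hz or 270 Hz.
A shorter pipe has a higher fundamental; the adjustment raises the organ pipe's frequency.
The beat rate rose, so the adjustment moved the organ pipe further from 265 Hz — it was already above the reference.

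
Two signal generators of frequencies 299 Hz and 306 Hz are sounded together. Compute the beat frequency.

Beats arise from superposition of two nearby frequencies; the beat rate is |f₁ − f₂|.
|299 − 306| = 7 Hz.

7 Hz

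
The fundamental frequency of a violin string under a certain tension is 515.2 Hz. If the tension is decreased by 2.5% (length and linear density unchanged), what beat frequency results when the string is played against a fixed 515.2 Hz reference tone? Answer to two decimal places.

6.48 Hz

For a string, f ∝ √T, so the new frequency is 515.2·√0.975 = 508.7192 Hz.
f_beat = |508.7192 − 515.2| = 6.48 Hz.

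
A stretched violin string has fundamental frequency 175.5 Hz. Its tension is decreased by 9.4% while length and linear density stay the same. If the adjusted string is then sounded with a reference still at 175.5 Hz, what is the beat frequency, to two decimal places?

For a string, f ∝ √T, so the new frequency is 175.5·√0.906 = 167.0480 Hz.
f_beat = |167.0480 − 175.5| = 8.45 Hz.

8.45 Hz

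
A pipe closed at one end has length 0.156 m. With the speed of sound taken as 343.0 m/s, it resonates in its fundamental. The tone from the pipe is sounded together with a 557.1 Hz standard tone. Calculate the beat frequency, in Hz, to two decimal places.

7.42 Hz

Closed pipe (odd harmonics): f_n = n·v/(4L) = 1·343.0/(4·0.156) = 549.6795 Hz.
f_beat = |549.6795 − 557.1| = 7.42 Hz.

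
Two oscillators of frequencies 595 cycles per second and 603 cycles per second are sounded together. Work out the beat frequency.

f_beat = |f₁ − f₂|.
|595 − 603| = 8 Hz.

8 Hz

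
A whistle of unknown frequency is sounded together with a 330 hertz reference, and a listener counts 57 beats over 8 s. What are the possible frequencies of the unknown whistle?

322.875 Hz or 337.125 Hz

Beat frequency = 57/8 = 7.125 Hz.
|f − 330| = 7.125, so f = 330 ± 7.125.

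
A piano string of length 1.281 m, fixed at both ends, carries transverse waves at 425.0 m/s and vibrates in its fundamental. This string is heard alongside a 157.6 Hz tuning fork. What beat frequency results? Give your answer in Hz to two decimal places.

8.29 Hz

For a string fixed at both ends, f_n = n·v/(2L) = 1·425.0/(2·1.281) = 165.8860 Hz.
f_beat = |165.8860 − 157.6| = 8.29 Hz.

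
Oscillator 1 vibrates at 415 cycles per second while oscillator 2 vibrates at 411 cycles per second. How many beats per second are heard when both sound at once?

f_beat = |f₁ − f₂|.
|415 − 411| = 4 Hz.

4 Hz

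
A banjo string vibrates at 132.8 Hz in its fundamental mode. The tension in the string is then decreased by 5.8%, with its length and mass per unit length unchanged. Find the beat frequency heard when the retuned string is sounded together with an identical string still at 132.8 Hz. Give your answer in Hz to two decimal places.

3.91 Hz

For a string, f ∝ √T, so the new frequency is 132.8·√0.942 = 128.8913 Hz.
f_beat = |128.8913 − 132.8| = 3.91 Hz.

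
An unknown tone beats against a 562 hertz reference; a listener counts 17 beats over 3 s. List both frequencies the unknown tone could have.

Beat frequency = 17/3 = 5.6667 Hz.
|f − 562| = 5.6667, so f = 562 ± 5.6667.

556.3333 Hz or 567.6667 Hz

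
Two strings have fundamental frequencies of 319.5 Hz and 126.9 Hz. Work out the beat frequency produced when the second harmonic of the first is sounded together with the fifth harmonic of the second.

4.5 Hz

Second harmonic of the first: 2·319.5 = 639.0 Hz.
Fifth harmonic of the second: 5·126.9 = 634.5 Hz.
f_beat = |639.0 − 634.5| = 4.5 Hz.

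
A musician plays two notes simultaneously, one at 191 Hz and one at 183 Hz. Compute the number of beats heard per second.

8 Hz

The beat frequency equals the magnitude of the frequency difference.
|191 − 183| = 8 Hz.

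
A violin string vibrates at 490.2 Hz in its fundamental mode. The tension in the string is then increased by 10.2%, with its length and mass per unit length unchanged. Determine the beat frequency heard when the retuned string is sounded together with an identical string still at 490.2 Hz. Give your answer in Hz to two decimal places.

For a string, f ∝ √T, so the new frequency is 490.2·√1.102 = 514.5933 Hz.
f_beat = |514.5933 − 490.2| = 24.39 Hz.

24.39 Hz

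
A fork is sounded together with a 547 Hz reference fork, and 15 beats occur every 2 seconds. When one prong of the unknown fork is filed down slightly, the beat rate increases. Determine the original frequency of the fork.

Beat frequency = 15/2 = 7.5 Hz.
|f − 547| = 7.5, so the fork was at either 539.5 Hz or 554.5 Hz.
Filing a prong removes mass and raises the fork's frequency; the adjustment raises the fork's frequency.
The beat rate rose, so the adjustment moved the fork further from 547 Hz — it was already above the reference.

554.5 Hz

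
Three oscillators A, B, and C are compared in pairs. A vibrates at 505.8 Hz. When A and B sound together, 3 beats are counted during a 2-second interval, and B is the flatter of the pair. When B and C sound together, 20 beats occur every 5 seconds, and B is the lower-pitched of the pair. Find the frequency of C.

A–B: Beat frequency = 3/2 = 1.5 Hz.
B is below A, so f_B = 505.8 − 1.5 = 504.3 Hz.
B–C: Beat frequency = 20/5 = 4 Hz.
C is above B, so f_C = 504.3 + 4 = 508.3 Hz.

508.3 Hz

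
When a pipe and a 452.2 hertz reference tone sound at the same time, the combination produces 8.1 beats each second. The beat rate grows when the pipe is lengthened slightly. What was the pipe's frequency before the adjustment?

|f − 452.2| = 8.1, so the pipe was at either 444.1 Hz or 460.3 Hz.
A longer pipe has a lower fundamental; the adjustment lowers the pipe's frequency.
The beat rate rose, so the adjustment moved the pipe further from 452.2 Hz — it was already below the reference.

444.1 Hz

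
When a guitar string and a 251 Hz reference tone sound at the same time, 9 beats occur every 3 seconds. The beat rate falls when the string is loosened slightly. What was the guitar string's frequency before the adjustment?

254 Hz

Beat frequency = 9/3 = 3 Hz.
|f − 251| = 3, so the guitar string was at either 248 Hz or 254 Hz.
Reducing tension lowers a string's frequency; the adjustment lowers the guitar string's frequency.
The beat rate fell, so the adjustment moved the guitar string toward 251 Hz — it must have started above the reference.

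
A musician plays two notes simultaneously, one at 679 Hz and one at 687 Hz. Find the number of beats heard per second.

The beat frequency equals the magnitude of the frequency difference.
|679 − 687| = 8 Hz.

8 Hz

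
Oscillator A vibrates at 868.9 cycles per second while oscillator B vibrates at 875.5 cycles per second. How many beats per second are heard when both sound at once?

6.6 Hz

The beat frequency equals the magnitude of the frequency difference.
|868.9 − 875.5| = 6.6 Hz.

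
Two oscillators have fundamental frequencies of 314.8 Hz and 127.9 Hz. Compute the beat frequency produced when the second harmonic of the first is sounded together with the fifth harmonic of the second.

Second harmonic of the first: 2·314.8 = 629.6 Hz.
Fifth harmonic of the second: 5·127.9 = 639.5 Hz.
f_beat = |629.6 − 639.5| = 9.9 Hz.

9.9 Hz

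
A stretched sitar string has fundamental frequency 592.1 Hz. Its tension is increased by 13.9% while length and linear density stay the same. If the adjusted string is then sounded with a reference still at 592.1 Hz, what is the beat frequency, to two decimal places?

39.81 Hz

For a string, f ∝ √T, so the new frequency is 592.1·√1.139 = 631.9125 Hz.
f_beat = |631.9125 − 592.1| = 39.81 Hz.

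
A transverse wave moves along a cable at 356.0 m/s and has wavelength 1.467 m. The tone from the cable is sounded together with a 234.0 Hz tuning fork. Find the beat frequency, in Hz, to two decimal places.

Source frequency f = v/λ = 356.0/1.467 = 242.6721 Hz.
f_beat = |242.6721 − 234.0| = 8.67 Hz.

8.67 Hz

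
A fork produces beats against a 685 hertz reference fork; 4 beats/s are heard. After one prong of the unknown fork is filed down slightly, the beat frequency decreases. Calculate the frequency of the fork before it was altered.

|f − 685| = 4, so the fork was at either 681 Hz or 689 Hz.
Filing a prong removes mass and raises the fork's frequency; the adjustment raises the fork's frequency.
The beat rate fell, so the adjustment moved the fork toward 685 Hz — it must have started below the reference.

681 Hz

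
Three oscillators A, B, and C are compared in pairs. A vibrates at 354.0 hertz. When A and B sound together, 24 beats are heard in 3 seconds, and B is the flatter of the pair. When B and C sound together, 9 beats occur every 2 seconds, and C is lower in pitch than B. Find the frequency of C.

A–B: Beat frequency = 24/3 = 8 Hz.
B is below A, so f_B = 354.0 − 8 = 346 Hz.
B–C: Beat frequency = 9/2 = 4.5 Hz.
C is below B, so f_C = 346 − 4.5 = 341.5 Hz.

341.5 Hz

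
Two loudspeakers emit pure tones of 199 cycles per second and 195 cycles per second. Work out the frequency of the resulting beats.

The beat frequency equals the magnitude of the frequency difference.
|199 − 195| = 4 Hz.

4 Hz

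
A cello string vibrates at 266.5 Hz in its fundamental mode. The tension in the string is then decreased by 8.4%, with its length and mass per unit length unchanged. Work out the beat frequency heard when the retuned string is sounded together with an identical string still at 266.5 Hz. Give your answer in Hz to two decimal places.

11.44 Hz

For a string, f ∝ √T, so the new frequency is 266.5·√0.916 = 255.0615 Hz.
f_beat = |255.0615 − 266.5| = 11.44 Hz.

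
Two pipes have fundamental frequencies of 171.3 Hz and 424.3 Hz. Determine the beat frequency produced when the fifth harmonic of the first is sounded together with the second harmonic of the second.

7.9 Hz

Fifth harmonic of the first: 5·171.3 = 856.5 Hz.
Second harmonic of the second: 2·424.3 = 848.6 Hz.
f_beat = |856.5 − 848.6| = 7.9 Hz.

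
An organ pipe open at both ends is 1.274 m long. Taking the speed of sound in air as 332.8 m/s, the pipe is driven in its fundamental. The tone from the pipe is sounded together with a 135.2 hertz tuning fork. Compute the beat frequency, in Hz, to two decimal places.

4.59 Hz

Open pipe: f_n = n·v/(2L) = 1·332.8/(2·1.274) = 130.6122 Hz.
f_beat = |130.6122 − 135.2| = 4.59 Hz.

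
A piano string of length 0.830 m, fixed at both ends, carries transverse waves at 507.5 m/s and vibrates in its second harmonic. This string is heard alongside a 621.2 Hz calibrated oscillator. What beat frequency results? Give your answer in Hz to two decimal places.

9.75 Hz

For a string fixed at both ends, f_n = n·v/(2L) = 2·507.5/(2·0.830) = 611.4458 Hz.
f_beat = |611.4458 − 621.2| = 9.75 Hz.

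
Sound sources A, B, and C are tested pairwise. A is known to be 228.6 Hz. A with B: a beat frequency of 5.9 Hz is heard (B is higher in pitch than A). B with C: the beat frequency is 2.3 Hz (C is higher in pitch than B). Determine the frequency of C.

B is above A, so f_B = 228.6 + 5.9 = 234.5 Hz.
C is above B, so f_C = 234.5 + 2.3 = 236.8 Hz.

236.8 Hz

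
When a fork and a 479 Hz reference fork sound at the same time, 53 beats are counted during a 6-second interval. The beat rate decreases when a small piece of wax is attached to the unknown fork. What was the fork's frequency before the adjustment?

487.8333 Hz

Beat frequency = 53/6 = 8.8333 Hz.
|f − 479| = 8.8333, so the fork was at either 470.1667 Hz or 487.8333 Hz.
Loading a fork with wax lowers its frequency; the adjustment lowers the fork's frequency.
The beat rate fell, so the adjustment moved the fork toward 479 Hz — it must have started above the reference.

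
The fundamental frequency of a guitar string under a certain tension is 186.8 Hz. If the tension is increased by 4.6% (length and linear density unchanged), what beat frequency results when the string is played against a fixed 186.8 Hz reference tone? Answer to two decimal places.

For a string, f ∝ √T, so the new frequency is 186.8·√1.046 = 191.0481 Hz.
f_beat = |191.0481 − 186.8| = 4.25 Hz.

4.25 Hz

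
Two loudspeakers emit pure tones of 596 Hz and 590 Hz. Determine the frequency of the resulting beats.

6 Hz

Beats arise from superposition of two nearby frequencies; the beat rate is |f₁ − f₂|.
|596 − 590| = 6 Hz.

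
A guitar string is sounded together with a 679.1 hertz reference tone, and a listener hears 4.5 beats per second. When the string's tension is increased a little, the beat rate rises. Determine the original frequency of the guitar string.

683.6 Hz

|f − 679.1| = 4.5, so the guitar string was at either 674.6 Hz or 683.6 Hz.
Higher tension means higher frequency; the adjustment raises the guitar string's frequency.
The beat rate rose, so the adjustment moved the guitar string further from 679.1 Hz — it was already above the reference.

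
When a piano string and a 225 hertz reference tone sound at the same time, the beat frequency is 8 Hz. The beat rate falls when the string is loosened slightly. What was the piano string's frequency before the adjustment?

|f − 225| = 8, so the piano string was at either 217 Hz or 233 Hz.
Reducing tension lowers a string's frequency; the adjustment lowers the piano string's frequency.
The beat rate fell, so the adjustment moved the piano string toward 225 Hz — it must have started above the reference.

233 Hz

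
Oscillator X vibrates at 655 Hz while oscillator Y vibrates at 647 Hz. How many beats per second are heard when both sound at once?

8 Hz

The beat frequency equals the magnitude of the frequency difference.
|655 − 647| = 8 Hz.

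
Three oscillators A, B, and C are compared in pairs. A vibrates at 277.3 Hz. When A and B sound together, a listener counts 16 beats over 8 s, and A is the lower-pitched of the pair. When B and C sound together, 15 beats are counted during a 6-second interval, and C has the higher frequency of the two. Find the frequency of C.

281.8 Hz

A–B: Beat frequency = 16/8 = 2 Hz.
B is above A, so f_B = 277.3 + 2 = 279.3 Hz.
B–C: Beat frequency = 15/6 = 2.5 Hz.
C is above B, so f_C = 279.3 + 2.5 = 281.8 Hz.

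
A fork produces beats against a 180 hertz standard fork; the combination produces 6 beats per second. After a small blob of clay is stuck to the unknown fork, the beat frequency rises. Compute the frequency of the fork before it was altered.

|f − 180| = 6, so the fork was at either 174 Hz or 186 Hz.
Adding mass to a fork lowers its frequency; the adjustment lowers the fork's frequency.
The beat rate rose, so the adjustment moved the fork further from 180 Hz — it was already below the reference.

174 Hz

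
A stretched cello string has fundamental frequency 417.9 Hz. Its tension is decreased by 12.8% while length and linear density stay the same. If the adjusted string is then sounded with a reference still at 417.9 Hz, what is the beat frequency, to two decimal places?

27.66 Hz

For a string, f ∝ √T, so the new frequency is 417.9·√0.872 = 390.2389 Hz.
f_beat = |390.2389 − 417.9| = 27.66 Hz.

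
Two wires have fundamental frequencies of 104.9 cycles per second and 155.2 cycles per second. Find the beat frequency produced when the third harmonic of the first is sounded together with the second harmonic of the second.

Third harmonic of the first: 3·104.9 = 314.7 Hz.
Second harmonic of the second: 2·155.2 = 310.4 Hz.
f_beat = |314.7 − 310.4| = 4.3 Hz.

4.3 Hz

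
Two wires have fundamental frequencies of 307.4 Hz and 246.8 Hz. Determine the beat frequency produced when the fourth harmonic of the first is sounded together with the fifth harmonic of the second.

4.4 Hz

Fourth harmonic of the first: 4·307.4 = 1229.6 Hz.
Fifth harmonic of the second: 5·246.8 = 1234.0 Hz.
f_beat = |1229.6 − 1234.0| = 4.4 Hz.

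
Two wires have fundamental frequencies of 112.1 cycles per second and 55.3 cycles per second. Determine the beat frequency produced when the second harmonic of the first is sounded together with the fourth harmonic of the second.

3.0 Hz

Second harmonic of the first: 2·112.1 = 224.2 Hz.
Fourth harmonic of the second: 4·55.3 = 221.2 Hz.
f_beat = |224.2 − 221.2| = 3.0 Hz.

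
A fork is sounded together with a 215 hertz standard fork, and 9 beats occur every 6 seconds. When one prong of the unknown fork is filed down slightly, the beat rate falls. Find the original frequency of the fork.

Beat frequency = 9/6 = 1.5 Hz.
|f − 215| = 1.5, so the fork was at either 213.5 Hz or 216.5 Hz.
Filing a prong removes mass and raises the fork's frequency; the adjustment raises the fork's frequency.
The beat rate fell, so the adjustment moved the fork toward 215 Hz — it must have started below the reference.

213.5 Hz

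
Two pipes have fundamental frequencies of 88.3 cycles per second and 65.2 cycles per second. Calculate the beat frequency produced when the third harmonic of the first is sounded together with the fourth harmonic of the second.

Third harmonic of the first: 3·88.3 = 264.9 Hz.
Fourth harmonic of the second: 4·65.2 = 260.8 Hz.
f_beat = |264.9 − 260.8| = 4.1 Hz.

4.1 Hz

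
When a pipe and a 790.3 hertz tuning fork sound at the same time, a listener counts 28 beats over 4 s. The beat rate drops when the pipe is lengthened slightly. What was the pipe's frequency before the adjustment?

Beat frequency = 28/4 = 7 Hz.
|f − 790.3| = 7, so the pipe was at either 783.3 Hz or 797.3 Hz.
A longer pipe has a lower fundamental; the adjustment lowers the pipe's frequency.
The beat rate fell, so the adjustment moved the pipe toward 790.3 Hz — it must have started above the reference.

797.3 Hz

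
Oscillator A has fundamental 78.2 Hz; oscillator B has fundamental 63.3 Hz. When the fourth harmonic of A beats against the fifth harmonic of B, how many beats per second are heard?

Fourth harmonic of the first: 4·78.2 = 312.8 Hz.
Fifth harmonic of the second: 5·63.3 = 316.5 Hz.
f_beat = |312.8 − 316.5| = 3.7 Hz.

3.7 Hz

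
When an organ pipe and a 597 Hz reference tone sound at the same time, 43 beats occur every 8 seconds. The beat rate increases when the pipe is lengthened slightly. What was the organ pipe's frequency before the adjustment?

591.625 Hz

Beat frequency = 43/8 = 5.375 Hz.
|f − 597| = 5.375, so the organ pipe was at either 591.625 Hz or 602.375 Hz.
A longer pipe has a lower fundamental; the adjustment lowers the organ pipe's frequency.
The beat rate rose, so the adjustment moved the organ pipe further from 597 Hz — it was already below the reference.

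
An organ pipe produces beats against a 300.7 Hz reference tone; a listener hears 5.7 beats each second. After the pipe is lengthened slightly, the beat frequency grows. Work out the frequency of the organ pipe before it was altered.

295 Hz

|f − 300.7| = 5.7, so the organ pipe was at either 295 Hz or 306.4 Hz.
A longer pipe has a lower fundamental; the adjustment lowers the organ pipe's frequency.
The beat rate rose, so the adjustment moved the organ pipe further from 300.7 Hz — it was already below the reference.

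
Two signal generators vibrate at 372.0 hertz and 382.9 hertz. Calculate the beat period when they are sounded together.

f_beat = |372.0 − 382.9| = 10.9 Hz.
Beat period T = 1 / f_beat = 1 / 10.9 s.

0.092 s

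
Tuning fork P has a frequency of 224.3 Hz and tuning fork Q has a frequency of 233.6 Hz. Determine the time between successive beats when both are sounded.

f_beat = |224.3 − 233.6| = 9.3 Hz.
Beat period T = 1 / f_beat = 1 / 9.3 s.

0.108 s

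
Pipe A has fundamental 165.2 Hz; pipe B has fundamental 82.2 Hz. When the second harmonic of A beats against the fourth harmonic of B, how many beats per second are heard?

1.6 Hz

Second harmonic of the first: 2·165.2 = 330.4 Hz.
Fourth harmonic of the second: 4·82.2 = 328.8 Hz.
f_beat = |330.4 − 328.8| = 1.6 Hz.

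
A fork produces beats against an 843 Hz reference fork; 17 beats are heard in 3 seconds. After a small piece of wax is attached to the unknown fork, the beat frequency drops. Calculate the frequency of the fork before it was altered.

848.6667 Hz

Beat frequency = 17/3 = 5.6667 Hz.
|f − 843| = 5.6667, so the fork was at either 837.3333 Hz or 848.6667 Hz.
Loading a fork with wax lowers its frequency; the adjustment lowers the fork's frequency.
The beat rate fell, so the adjustment moved the fork toward 843 Hz — it must have started above the reference.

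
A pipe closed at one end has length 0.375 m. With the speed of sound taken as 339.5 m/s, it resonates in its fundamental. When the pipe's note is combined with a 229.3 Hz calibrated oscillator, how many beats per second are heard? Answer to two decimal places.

Closed pipe (odd harmonics): f_n = n·v/(4L) = 1·339.5/(4·0.375) = 226.3333 Hz.
f_beat = |226.3333 − 229.3| = 2.97 Hz.

2.97 Hz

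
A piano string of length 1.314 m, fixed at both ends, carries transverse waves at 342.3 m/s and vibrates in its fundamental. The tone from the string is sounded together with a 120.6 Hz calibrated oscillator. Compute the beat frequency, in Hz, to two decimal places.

For a string fixed at both ends, f_n = n·v/(2L) = 1·342.3/(2·1.314) = 130.2511 Hz.
f_beat = |130.2511 − 120.6| = 9.65 Hz.

9.65 Hz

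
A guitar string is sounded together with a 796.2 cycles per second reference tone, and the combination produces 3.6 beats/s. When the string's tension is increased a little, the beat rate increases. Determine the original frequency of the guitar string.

799.8 Hz

|f − 796.2| = 3.6, so the guitar string was at either 792.6 Hz or 799.8 Hz.
Higher tension means higher frequency; the adjustment raises the guitar string's frequency.
The beat rate rose, so the adjustment moved the guitar string further from 796.2 Hz — it was already above the reference.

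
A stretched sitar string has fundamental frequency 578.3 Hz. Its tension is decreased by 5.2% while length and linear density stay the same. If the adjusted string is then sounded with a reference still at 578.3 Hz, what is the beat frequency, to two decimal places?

For a string, f ∝ √T, so the new frequency is 578.3·√0.948 = 563.0635 Hz.
f_beat = |563.0635 − 578.3| = 15.24 Hz.

15.24 Hz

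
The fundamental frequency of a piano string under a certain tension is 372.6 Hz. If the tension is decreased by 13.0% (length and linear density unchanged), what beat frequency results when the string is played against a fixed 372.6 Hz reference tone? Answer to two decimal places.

25.06 Hz

For a string, f ∝ √T, so the new frequency is 372.6·√0.870 = 347.5381 Hz.
f_beat = |347.5381 − 372.6| = 25.06 Hz.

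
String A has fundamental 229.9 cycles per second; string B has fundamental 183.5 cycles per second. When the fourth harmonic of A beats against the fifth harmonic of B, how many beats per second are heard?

2.1 Hz

Fourth harmonic of the first: 4·229.9 = 919.6 Hz.
Fifth harmonic of the second: 5·183.5 = 917.5 Hz.
f_beat = |919.6 − 917.5| = 2.1 Hz.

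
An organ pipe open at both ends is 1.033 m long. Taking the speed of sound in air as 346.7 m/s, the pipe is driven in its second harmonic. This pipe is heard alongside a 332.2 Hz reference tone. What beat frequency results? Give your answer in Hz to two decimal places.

3.42 Hz

Open pipe: f_n = n·v/(2L) = 2·346.7/(2·1.033) = 335.6244 Hz.
f_beat = |335.6244 − 332.2| = 3.42 Hz.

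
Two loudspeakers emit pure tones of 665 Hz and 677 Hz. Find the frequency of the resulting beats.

The beat frequency equals the magnitude of the frequency difference.
|665 − 677| = 12 Hz.

12 Hz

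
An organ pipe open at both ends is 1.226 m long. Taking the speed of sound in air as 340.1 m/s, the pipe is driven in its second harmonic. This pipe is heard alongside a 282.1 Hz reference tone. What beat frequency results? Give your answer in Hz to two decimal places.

Open pipe: f_n = n·v/(2L) = 2·340.1/(2·1.226) = 277.4062 Hz.
f_beat = |277.4062 − 282.1| = 4.69 Hz.

4.69 Hz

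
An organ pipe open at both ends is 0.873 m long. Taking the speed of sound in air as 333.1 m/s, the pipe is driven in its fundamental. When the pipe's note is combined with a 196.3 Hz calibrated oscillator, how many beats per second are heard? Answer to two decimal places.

5.52 Hz

Open pipe: f_n = n·v/(2L) = 1·333.1/(2·0.873) = 190.7789 Hz.
f_beat = |190.7789 − 196.3| = 5.52 Hz.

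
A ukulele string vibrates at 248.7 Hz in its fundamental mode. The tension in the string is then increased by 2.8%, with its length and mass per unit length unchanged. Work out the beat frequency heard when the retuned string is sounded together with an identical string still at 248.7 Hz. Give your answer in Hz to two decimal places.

For a string, f ∝ √T, so the new frequency is 248.7·√1.028 = 252.1578 Hz.
f_beat = |252.1578 − 248.7| = 3.46 Hz.

3.46 Hz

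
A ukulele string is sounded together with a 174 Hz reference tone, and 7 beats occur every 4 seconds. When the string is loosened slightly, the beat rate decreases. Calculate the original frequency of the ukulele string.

Beat frequency = 7/4 = 1.75 Hz.
|f − 174| = 1.75, so the ukulele string was at either 172.25 Hz or 175.75 Hz.
Reducing tension lowers a string's frequency; the adjustment lowers the ukulele string's frequency.
The beat rate fell, so the adjustment moved the ukulele string toward 174 Hz — it must have started above the reference.

175.75 Hz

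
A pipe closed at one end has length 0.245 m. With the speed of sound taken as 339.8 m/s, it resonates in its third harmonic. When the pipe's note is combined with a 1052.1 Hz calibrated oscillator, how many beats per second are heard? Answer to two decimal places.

Closed pipe (odd harmonics): f_n = n·v/(4L) = 3·339.8/(4·0.245) = 1040.2041 Hz.
f_beat = |1040.2041 − 1052.1| = 11.90 Hz.

11.90 Hz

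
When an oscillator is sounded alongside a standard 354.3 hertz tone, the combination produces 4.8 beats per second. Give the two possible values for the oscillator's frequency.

|f − 354.3| = 4.8, so f = 354.3 ± 4.8.

349.5 Hz or 359.1 Hz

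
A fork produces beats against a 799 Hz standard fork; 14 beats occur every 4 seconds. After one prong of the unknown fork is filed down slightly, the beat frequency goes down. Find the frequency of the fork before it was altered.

Beat frequency = 14/4 = 3.5 Hz.
|f − 799| = 3.5, so the fork was at either 795.5 Hz or 802.5 Hz.
Filing a prong removes mass and raises the fork's frequency; the adjustment raises the fork's frequency.
The beat rate fell, so the adjustment moved the fork toward 799 Hz — it must have started below the reference.

795.5 Hz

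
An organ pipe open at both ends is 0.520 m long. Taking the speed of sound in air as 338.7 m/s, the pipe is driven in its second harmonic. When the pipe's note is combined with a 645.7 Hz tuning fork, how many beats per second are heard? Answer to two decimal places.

Open pipe: f_n = n·v/(2L) = 2·338.7/(2·0.520) = 651.3462 Hz.
f_beat = |651.3462 − 645.7| = 5.65 Hz.

5.65 Hz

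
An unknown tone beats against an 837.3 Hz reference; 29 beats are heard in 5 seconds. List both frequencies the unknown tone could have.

831.5 Hz or 843.1 Hz

Beat frequency = 29/5 = 5.8 Hz.
|f − 837.3| = 5.8, so f = 837.3 ± 5.8.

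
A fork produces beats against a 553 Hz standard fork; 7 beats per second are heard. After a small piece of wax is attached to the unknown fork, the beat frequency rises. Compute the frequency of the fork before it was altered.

546 Hz

|f − 553| = 7, so the fork was at either 546 Hz or 560 Hz.
Loading a fork with wax lowers its frequency; the adjustment lowers the fork's frequency.
The beat rate rose, so the adjustment moved the fork further from 553 Hz — it was already below the reference.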